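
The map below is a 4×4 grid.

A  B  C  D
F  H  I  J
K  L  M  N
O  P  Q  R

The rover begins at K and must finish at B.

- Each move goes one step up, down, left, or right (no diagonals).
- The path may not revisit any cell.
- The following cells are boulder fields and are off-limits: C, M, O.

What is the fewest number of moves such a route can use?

3

The Manhattan distance from K to B is |3−1| + |1−2| = 3, so at least 3 moves are needed.
A route of 3 moves achieves this: K → F → A → B.
Since 3 matches the lower bound, it is optimal.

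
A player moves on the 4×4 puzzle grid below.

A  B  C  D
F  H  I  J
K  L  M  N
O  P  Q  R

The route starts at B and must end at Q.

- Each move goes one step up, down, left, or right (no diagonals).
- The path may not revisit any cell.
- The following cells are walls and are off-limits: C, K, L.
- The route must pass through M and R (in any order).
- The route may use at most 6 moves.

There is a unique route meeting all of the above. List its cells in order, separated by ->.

The 6-move cap with required stops at M, R leaves no slack for detours.
Route from B: down to H, right to I, down to M, right to N, down to R, left to Q — 6 moves in all.
Check: all required cells visited; 6 ≤ 6 moves.

B -> H -> I -> M -> N -> R -> Q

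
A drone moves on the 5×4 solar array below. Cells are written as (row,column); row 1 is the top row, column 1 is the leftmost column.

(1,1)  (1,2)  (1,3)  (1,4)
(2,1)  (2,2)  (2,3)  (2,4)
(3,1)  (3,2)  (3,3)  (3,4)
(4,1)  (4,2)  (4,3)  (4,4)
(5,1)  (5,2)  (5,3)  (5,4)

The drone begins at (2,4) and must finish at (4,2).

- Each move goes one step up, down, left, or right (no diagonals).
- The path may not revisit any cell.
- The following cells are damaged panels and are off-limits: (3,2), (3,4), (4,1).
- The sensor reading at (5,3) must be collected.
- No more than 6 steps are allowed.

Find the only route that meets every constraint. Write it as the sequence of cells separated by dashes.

(2,4) - (2,3) - (3,3) - (4,3) - (5,3) - (5,2) - (4,2)

Any route must reach (5,3) and still end at (4,2) within 6 moves, so the order of the required stops is forced.
Route from (2,4): left to (2,3), 3× down (reaching (5,3)), left to (5,2), up to (4,2) — 6 moves in all.
Check: all required cells visited; 6 ≤ 6 moves.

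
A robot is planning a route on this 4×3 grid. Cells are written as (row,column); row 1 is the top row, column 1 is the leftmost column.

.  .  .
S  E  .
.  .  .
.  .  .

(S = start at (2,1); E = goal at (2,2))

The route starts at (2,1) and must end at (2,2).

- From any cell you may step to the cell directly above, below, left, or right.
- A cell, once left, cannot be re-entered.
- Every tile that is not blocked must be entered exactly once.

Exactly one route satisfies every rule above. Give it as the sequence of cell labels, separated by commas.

(2,1), (1,1), (1,2), (1,3), (2,3), (3,3), (4,3), (4,2), (4,1), (3,1), (3,2), (2,2)

Need to visit all 12 open cells exactly once, starting at (2,1) and ending at (2,2).
Route from (2,1): up to (1,1), 2× right (reaching (1,3)), 3× down (reaching (4,3)), 2× left (reaching (4,1)), up to (3,1), right to (3,2), up to (2,2) — 11 moves in all.
Check: all 12 open cells covered.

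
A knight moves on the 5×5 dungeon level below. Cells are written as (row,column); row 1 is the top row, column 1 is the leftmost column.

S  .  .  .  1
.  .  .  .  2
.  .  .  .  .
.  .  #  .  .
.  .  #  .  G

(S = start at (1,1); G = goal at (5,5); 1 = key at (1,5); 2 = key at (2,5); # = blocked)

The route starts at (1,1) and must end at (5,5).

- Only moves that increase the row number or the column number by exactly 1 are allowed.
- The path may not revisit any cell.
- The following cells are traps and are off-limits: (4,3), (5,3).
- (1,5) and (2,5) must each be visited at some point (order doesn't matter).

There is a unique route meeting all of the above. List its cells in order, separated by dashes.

(1,1) - (1,2) - (1,3) - (1,4) - (1,5) - (2,5) - (3,5) - (4,5) - (5,5)

Moves only go right or down, so the column and row indices never decrease.
Route from (1,1): right 4 to (1,5), down 4 to (5,5) — 8 moves in all.
Check: all required cells visited.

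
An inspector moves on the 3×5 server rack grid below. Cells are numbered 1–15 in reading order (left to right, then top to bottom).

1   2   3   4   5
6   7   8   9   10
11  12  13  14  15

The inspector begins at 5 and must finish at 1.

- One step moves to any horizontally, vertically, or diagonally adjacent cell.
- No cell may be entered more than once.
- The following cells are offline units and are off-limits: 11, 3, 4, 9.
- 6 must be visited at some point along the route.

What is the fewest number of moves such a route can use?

6

Any route passes through 6 somewhere between 5 and 1. Summing Chebyshev distances along the two legs (5 → 6 → 1) gives a lower bound of 4 + 1 = 5 moves.
That bound ignores the blocked cells. Measuring each leg by the fewest moves that actually steer around them (5→6: 5; 6→1: 1) raises the lower bound to 6.
A route of 6 moves exists: 5 → 10 → 14 → 8 → 2 → 6 → 1.
Since 6 matches that lower bound, it is optimal.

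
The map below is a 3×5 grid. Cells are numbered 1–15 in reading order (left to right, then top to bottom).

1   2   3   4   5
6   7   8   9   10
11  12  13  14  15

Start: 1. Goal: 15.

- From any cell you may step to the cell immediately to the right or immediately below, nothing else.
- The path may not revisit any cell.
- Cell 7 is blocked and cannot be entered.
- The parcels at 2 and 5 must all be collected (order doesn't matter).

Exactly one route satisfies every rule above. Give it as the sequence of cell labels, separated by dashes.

Moves only go right or down, so the column and row indices never decrease.
Route from 1: right 4 to 5, down 2 to 15 — 6 moves in all.
Check: all required cells visited.

1 - 2 - 3 - 4 - 5 - 10 - 15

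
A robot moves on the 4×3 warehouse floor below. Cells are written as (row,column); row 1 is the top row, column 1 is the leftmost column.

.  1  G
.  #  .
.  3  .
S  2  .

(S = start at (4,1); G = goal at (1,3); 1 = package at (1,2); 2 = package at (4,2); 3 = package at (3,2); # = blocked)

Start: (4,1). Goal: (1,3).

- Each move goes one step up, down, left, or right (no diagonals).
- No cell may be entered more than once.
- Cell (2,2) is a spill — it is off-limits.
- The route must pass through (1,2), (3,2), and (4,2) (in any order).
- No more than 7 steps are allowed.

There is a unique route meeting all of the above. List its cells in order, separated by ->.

The budget equals the shortest possible length, so every move has to be on a shortest route through the required cells.
Route from (4,1): right to (4,2), up to (3,2), left to (3,1), 2× up (reaching (1,1)), 2× right (reaching (1,3)) — 7 moves in all.
Check: all required cells visited; 7 ≤ 7 moves.

(4,1) -> (4,2) -> (3,2) -> (3,1) -> (2,1) -> (1,1) -> (1,2) -> (1,3)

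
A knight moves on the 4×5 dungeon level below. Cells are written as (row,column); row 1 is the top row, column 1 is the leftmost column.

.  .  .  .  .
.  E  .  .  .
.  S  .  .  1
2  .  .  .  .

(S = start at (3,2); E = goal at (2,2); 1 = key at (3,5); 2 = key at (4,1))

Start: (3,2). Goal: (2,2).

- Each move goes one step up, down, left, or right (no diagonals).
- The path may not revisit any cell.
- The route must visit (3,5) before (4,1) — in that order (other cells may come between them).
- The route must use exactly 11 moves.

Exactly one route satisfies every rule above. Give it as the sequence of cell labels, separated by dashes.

The waypoints must appear in the order (3,5), (4,1), with no cell reused.
Route from (3,2): right 3 to (3,5), down 1 to (4,5), left 4 to (4,1), up 2 to (2,1), right 1 to (2,2) — 11 moves in all.
Check: order respected (1 at step 3, 2 at step 8); 11 moves as required.

(3,2) - (3,3) - (3,4) - (3,5) - (4,5) - (4,4) - (4,3) - (4,2) - (4,1) - (3,1) - (2,1) - (2,2)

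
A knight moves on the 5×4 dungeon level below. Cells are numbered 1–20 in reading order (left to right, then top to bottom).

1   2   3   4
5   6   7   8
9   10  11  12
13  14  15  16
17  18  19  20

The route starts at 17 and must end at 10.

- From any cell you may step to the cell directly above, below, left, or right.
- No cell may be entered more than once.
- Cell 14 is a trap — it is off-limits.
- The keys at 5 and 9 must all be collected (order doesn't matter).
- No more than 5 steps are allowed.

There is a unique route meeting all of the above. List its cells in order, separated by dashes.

The budget equals the shortest possible length, so every move has to be on a shortest route through the required cells.
Route from 17: up 3 to 5, right 1 to 6, down 1 to 10 — 5 moves in all.
Check: all required cells visited; 5 ≤ 5 moves.

17 - 13 - 9 - 5 - 6 - 10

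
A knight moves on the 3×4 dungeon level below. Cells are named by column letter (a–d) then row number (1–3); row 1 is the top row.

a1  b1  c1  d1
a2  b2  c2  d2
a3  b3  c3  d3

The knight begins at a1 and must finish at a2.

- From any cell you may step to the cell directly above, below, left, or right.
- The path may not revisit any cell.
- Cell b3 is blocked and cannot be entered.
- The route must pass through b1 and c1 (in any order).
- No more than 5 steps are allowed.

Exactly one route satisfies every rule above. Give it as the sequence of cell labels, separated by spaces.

The 5-move cap with required stops at b1, c1 leaves no slack for detours.
Route from a1: 2× right (reaching c1), down to c2, 2× left (reaching a2) — 5 moves in all.
Check: all required cells visited; 5 ≤ 5 moves.

a1 b1 c1 c2 b2 a2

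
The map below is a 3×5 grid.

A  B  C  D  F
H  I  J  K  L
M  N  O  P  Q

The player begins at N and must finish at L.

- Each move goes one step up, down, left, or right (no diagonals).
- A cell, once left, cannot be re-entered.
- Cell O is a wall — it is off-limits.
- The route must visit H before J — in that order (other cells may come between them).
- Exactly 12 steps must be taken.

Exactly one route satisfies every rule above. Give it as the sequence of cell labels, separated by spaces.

N M H A B I J C D K P Q L

The waypoints must appear in the order H, J, with no cell reused.
Route from N: left to M, 2× up (reaching A), right to B, down to I, right to J, up to C, right to D, 2× down (reaching P), right to Q, up to L — 12 moves in all.
Check: order respected (H at step 2, J at step 6); 12 moves as required.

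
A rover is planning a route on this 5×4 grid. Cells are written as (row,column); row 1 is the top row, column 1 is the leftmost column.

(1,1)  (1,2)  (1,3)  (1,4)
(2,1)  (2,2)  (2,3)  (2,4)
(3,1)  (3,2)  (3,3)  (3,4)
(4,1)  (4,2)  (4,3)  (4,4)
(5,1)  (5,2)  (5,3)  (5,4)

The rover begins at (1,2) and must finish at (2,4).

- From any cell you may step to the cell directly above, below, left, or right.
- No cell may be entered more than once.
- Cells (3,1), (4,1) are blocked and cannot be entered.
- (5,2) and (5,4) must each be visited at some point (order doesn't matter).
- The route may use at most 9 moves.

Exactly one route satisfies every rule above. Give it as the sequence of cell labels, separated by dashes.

The budget equals the shortest possible length, so every move has to be on a shortest route through the required cells.
Route from (1,2): 4× down (reaching (5,2)), 2× right (reaching (5,4)), 3× up (reaching (2,4)) — 9 moves in all.
Check: all required cells visited; 9 ≤ 9 moves.

(1,2) - (2,2) - (3,2) - (4,2) - (5,2) - (5,3) - (5,4) - (4,4) - (3,4) - (2,4)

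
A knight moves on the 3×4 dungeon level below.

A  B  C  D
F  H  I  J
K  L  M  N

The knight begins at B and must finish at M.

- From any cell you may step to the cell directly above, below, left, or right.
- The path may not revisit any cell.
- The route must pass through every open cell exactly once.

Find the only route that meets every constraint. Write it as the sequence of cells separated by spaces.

B A F K L H I C D J N M

Need to visit all 12 open cells exactly once, starting at B and ending at M.
Cell N has only two open neighbours (J and M), so the path must pass straight through it: one of those is the cell it's entered from and the other is where it exits.
Route from B: left to A, 2× down (reaching K), right to L, up to H, right to I, up to C, right to D, 2× down (reaching N), left to M — 11 moves in all.
Check: all 12 open cells covered.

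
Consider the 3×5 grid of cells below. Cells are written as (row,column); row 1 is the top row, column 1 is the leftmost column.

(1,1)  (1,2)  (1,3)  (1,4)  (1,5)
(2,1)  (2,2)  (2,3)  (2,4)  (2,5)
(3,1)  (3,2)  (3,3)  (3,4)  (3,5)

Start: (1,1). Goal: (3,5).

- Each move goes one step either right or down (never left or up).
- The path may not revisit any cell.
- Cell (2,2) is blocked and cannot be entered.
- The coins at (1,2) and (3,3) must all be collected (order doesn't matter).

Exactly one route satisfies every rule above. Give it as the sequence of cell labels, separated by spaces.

(1,1) (1,2) (1,3) (2,3) (3,3) (3,4) (3,5)

Moves only go right or down, so the column and row indices never decrease.
Route from (1,1): right 2 to (1,3), down 2 to (3,3), right 2 to (3,5) — 6 moves in all.
Check: all required cells visited.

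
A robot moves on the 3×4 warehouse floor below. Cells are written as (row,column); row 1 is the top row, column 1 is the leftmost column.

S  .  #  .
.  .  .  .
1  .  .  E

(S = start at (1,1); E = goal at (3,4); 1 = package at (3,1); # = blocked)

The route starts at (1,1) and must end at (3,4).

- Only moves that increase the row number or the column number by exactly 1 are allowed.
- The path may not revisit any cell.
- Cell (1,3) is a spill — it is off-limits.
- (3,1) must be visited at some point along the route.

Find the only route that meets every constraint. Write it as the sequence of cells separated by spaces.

Moves only go right or down, so the column and row indices never decrease.
Route from (1,1): down 2 to (3,1), right 3 to (3,4) — 5 moves in all.
Check: all required cells visited.

(1,1) (2,1) (3,1) (3,2) (3,3) (3,4)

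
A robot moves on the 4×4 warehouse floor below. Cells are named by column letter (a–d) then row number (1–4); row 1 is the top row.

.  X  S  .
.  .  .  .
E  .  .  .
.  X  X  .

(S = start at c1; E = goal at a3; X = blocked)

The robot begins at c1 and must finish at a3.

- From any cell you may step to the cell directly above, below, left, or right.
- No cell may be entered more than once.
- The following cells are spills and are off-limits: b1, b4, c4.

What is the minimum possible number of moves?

4

The Manhattan distance from c1 to a3 is |1−3| + |3−1| = 4, so at least 4 moves are needed.
A route of 4 moves achieves this: c1 → c2 → c3 → b3 → a3.
Since 4 matches the lower bound, it is optimal.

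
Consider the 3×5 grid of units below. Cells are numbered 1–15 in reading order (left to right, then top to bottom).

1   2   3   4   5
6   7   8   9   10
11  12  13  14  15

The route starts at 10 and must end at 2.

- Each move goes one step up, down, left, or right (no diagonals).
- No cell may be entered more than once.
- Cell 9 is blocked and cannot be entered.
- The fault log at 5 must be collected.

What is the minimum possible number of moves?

Any route passes through 5 somewhere between 10 and 2. Summing Manhattan distances along the two legs (10 → 5 → 2) gives a lower bound of 1 + 3 = 4 moves.
A route of 4 moves achieves this: 10 → 5 → 4 → 3 → 2.
Since 4 matches the lower bound, it is optimal.

4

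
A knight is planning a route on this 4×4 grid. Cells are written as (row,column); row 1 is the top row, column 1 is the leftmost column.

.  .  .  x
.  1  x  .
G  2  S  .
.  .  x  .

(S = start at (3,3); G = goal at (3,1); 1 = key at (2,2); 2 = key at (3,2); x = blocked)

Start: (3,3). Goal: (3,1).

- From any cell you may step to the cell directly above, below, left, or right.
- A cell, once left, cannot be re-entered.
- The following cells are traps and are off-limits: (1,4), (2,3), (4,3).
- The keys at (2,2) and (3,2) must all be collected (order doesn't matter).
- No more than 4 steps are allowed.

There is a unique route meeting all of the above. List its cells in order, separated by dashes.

The budget equals the shortest possible length, so every move has to be on a shortest route through the required cells.
Route from (3,3): left 1 to (3,2), up 1 to (2,2), left 1 to (2,1), down 1 to (3,1) — 4 moves in all.
Check: all required cells visited; 4 ≤ 4 moves.

(3,3) - (3,2) - (2,2) - (2,1) - (3,1)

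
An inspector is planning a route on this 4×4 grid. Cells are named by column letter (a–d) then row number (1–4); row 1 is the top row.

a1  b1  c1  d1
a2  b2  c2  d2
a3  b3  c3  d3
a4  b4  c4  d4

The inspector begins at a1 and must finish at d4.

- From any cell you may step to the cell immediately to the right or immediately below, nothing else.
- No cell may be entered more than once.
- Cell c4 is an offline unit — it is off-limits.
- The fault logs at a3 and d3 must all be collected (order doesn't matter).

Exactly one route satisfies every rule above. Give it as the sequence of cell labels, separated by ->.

a1 -> a2 -> a3 -> b3 -> c3 -> d3 -> d4

Moves only go right or down, so the column and row indices never decrease.
Route from a1: down 2 to a3, right 3 to d3, down 1 to d4 — 6 moves in all.
Check: all required cells visited.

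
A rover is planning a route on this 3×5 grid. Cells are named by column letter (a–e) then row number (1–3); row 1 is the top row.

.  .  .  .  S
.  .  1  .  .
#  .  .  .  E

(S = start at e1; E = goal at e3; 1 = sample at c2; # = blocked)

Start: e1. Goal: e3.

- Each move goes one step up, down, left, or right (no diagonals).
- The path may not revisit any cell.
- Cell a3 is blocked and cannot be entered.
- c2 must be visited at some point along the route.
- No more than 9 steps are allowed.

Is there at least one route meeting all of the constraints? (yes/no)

yes

One route that works: e1 → e2 → d2 → c2 → c3 → d3 → e3.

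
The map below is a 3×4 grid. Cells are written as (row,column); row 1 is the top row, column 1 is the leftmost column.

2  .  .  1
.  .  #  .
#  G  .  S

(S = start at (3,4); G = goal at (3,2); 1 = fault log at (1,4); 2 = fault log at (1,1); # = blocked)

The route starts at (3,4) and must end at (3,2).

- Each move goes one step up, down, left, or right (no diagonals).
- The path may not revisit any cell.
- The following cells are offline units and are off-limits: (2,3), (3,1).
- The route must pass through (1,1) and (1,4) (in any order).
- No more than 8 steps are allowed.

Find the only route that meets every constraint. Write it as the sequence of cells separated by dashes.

The 8-move cap with required stops at (1,1), (1,4) leaves no slack for detours.
Route from (3,4): up 2 to (1,4), left 3 to (1,1), down 1 to (2,1), right 1 to (2,2), down 1 to (3,2) — 8 moves in all.
Check: all required cells visited; 8 ≤ 8 moves.

(3,4) - (2,4) - (1,4) - (1,3) - (1,2) - (1,1) - (2,1) - (2,2) - (3,2)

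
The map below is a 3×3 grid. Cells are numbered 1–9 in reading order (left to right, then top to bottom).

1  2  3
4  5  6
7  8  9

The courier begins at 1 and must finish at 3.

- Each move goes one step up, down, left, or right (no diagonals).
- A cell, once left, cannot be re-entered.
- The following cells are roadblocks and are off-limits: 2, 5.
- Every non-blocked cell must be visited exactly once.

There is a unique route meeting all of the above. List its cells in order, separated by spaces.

Need to visit all 7 open cells exactly once, starting at 1 and ending at 3.
Route from 1: down 2 to 7, right 2 to 9, up 2 to 3 — 6 moves in all.
Check: all 7 open cells covered.

1 4 7 8 9 6 3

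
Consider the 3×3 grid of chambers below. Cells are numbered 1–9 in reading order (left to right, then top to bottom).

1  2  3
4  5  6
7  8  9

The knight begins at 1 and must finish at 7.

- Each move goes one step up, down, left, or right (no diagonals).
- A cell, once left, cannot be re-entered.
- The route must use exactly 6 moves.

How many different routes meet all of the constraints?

5

Need simple routes of exactly 6 moves from 1 to 7 (Manhattan distance 2, so 2 moves are spent on a detour and 2 undoing it).
Enumerating: 1 4 5 6 9 8 7 | 1 2 5 6 9 8 7 | 1 2 3 6 9 8 7 | 1 2 3 6 5 8 7 | 1 2 3 6 5 4 7.
That gives 5 routes.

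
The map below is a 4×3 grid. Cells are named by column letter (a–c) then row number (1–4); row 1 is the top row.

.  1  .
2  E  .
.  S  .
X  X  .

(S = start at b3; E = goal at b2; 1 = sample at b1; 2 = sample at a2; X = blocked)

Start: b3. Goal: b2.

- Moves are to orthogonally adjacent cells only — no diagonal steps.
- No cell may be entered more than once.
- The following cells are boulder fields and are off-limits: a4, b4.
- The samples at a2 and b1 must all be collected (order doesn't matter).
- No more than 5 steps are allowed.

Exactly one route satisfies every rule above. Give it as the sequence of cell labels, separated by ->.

The 5-move cap with required stops at a2, b1 leaves no slack for detours.
Route from b3: left 1 to a3, up 2 to a1, right 1 to b1, down 1 to b2 — 5 moves in all.
Check: all required cells visited; 5 ≤ 5 moves.

b3 -> a3 -> a2 -> a1 -> b1 -> b2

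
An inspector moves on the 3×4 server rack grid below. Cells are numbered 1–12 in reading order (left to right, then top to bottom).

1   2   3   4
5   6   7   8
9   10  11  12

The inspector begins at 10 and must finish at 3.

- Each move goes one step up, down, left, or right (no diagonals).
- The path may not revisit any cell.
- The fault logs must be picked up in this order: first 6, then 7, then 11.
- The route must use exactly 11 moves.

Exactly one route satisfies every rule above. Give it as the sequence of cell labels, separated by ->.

10 -> 9 -> 5 -> 1 -> 2 -> 6 -> 7 -> 11 -> 12 -> 8 -> 4 -> 3

The waypoints must appear in the order 6, 7, 11, with no cell reused.
Route from 10: left to 9, 2× up (reaching 1), right to 2, down to 6, right to 7, down to 11, right to 12, 2× up (reaching 4), left to 3 — 11 moves in all.
Check: order respected (6 at step 5, 7 at step 6, 11 at step 7); 11 moves as required.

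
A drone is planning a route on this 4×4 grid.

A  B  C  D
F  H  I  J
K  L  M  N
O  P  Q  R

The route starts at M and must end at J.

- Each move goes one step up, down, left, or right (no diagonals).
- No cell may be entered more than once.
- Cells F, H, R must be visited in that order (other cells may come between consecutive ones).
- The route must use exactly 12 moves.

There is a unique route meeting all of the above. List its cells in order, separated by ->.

The waypoints must appear in the order F, H, R, with no cell reused.
Route from M: 2× up (reaching C), 2× left (reaching A), down to F, right to H, 2× down (reaching P), 2× right (reaching R), 2× up (reaching J) — 12 moves in all.
Check: order respected (F at step 5, H at step 6, R at step 10); 12 moves as required.

M -> I -> C -> B -> A -> F -> H -> L -> P -> Q -> R -> N -> J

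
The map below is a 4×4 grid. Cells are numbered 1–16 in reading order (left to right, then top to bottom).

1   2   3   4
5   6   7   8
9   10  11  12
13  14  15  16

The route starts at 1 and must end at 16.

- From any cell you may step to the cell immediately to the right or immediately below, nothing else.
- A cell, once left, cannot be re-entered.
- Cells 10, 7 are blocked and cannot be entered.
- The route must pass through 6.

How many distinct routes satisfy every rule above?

A right/down-only route from 1 to 16 makes exactly 3 down-moves and 3 right-moves in some order.
With no other constraints that would be C(6,3) = 20 routes.
Split at 6 and multiply the segment counts (each segment already excludes blocked cells): 1→6: 2; 6→16: 0; product = 0.
No route satisfies every constraint, so the count is 0.

0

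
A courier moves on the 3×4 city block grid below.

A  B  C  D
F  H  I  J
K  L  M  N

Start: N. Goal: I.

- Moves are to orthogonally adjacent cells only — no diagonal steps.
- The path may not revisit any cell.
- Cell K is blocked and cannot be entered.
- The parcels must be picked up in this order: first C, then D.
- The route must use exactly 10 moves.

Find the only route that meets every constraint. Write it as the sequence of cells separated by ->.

The waypoints must appear in the order C, D, with no cell reused.
Route from N: 2× left (reaching L), up to H, left to F, up to A, 3× right (reaching D), down to J, left to I — 10 moves in all.
Check: order respected (C at step 7, D at step 8); 10 moves as required.

N -> M -> L -> H -> F -> A -> B -> C -> D -> J -> I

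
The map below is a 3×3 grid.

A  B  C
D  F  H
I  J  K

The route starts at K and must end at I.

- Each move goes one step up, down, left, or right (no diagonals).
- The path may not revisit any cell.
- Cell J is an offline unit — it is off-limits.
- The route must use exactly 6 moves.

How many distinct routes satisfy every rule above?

3

Need simple routes of exactly 6 moves from K to I (Manhattan distance 2, so 2 moves are spent on a detour and 2 undoing it).
Enumerating: K H C B F D I | K H C B A D I | K H F B A D I.
That gives 3 routes.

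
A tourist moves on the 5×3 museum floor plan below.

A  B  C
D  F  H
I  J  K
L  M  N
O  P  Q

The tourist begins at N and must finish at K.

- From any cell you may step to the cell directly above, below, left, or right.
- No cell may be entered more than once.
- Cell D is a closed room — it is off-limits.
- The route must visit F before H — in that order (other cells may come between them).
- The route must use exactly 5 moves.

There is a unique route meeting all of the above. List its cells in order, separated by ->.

The waypoints must appear in the order F, H, with no cell reused.
Route from N: left 1 to M, up 2 to F, right 1 to H, down 1 to K — 5 moves in all.
Check: order respected (F at step 3, H at step 4); 5 moves as required.

N -> M -> J -> F -> H -> K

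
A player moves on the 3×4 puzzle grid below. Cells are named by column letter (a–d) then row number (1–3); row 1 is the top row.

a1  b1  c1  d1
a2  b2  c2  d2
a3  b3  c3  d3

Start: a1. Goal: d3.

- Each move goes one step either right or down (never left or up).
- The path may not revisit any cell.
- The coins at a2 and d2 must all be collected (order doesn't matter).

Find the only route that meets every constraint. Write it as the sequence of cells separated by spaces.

Moves only go right or down, so the column and row indices never decrease.
Route from a1: down to a2, 3× right (reaching d2), down to d3 — 5 moves in all.
Check: all required cells visited.

a1 a2 b2 c2 d2 d3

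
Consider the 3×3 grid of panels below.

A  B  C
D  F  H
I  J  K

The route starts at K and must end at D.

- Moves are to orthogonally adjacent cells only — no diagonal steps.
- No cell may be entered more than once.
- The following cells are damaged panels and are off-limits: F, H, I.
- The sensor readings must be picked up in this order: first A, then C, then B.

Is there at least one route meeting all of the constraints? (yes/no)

The blocked cells wall A off from K completely — no sequence of moves reaches it at all, so no route can satisfy the rules.

no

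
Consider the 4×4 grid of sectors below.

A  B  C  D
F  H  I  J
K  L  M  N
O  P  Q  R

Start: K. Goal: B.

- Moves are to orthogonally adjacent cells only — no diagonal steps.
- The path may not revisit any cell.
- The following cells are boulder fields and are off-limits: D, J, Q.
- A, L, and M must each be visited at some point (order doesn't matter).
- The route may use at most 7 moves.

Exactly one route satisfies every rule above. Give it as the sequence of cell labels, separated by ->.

The budget equals the shortest possible length, so every move has to be on a shortest route through the required cells.
Route from K: right 2 to M, up 1 to I, left 2 to F, up 1 to A, right 1 to B — 7 moves in all.
Check: all required cells visited; 7 ≤ 7 moves.

K -> L -> M -> I -> H -> F -> A -> B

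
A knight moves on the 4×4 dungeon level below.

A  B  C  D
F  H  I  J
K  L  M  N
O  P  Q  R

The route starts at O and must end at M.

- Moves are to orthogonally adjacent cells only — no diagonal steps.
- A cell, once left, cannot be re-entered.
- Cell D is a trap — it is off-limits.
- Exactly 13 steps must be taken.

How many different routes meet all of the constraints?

Need simple routes of exactly 13 moves from O to M (Manhattan distance 3, so 5 moves are spent on a detour and 5 undoing it).
Branch systematically from the start, pruning whenever the remaining move budget drops below the Manhattan distance to M or differs from it in parity. Grouping the completions by first move — via K: 6; via P: 8 — and summing: 6 + 8 = 14.
That gives 14 routes.

14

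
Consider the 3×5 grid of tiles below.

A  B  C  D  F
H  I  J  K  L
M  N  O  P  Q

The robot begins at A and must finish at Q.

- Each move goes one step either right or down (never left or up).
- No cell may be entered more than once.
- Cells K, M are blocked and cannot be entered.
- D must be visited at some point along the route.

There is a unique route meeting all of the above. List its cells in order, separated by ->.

Moves only go right or down, so the column and row indices never decrease.
Route from A: 4× right (reaching F), 2× down (reaching Q) — 6 moves in all.
Check: all required cells visited.

A -> B -> C -> D -> F -> L -> Q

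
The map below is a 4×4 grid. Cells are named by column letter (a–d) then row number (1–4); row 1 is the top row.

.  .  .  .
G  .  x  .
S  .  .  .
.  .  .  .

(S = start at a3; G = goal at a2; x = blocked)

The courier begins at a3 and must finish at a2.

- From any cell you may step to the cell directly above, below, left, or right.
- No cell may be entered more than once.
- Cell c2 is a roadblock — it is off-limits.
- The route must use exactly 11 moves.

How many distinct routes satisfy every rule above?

13

Need simple routes of exactly 11 moves from a3 to a2 (Manhattan distance 1, so 5 moves are spent on a detour and 5 undoing it).
Branch systematically from the start, pruning whenever the remaining move budget drops below the Manhattan distance to a2 or differs from it in parity. Grouping the completions by first move — via a4: 7; via b3: 6 (no valid completion starts via a2) — and summing: 7 + 6 = 13.
That gives 13 routes.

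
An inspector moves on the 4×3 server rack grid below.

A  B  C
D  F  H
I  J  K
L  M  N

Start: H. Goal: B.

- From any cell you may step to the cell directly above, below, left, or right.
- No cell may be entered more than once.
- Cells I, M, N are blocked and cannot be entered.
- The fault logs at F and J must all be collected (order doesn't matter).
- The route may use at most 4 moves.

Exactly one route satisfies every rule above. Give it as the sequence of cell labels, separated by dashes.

Any route must reach F and J and still end at B within 4 moves, so the order of the required stops is forced.
Route from H: down to K, left to J, 2× up (reaching B) — 4 moves in all.
Check: all required cells visited; 4 ≤ 4 moves.

H - K - J - F - B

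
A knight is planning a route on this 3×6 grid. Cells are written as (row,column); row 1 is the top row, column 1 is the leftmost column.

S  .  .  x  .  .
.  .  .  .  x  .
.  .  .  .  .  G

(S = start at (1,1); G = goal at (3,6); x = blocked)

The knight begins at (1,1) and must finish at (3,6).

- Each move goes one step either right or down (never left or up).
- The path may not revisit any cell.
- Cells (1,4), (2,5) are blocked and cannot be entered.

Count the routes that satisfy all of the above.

9

A right/down-only route from (1,1) to (3,6) makes exactly 2 down-moves and 5 right-moves in some order.
With no other constraints that would be C(7,2) = 21 routes.
Subtract routes through each blocked cell (inclusion–exclusion for overlaps): − through (1,4): 6 − through (2,5): 10 + through (1,4)&(2,5): 4 → 9.
That gives 9 routes.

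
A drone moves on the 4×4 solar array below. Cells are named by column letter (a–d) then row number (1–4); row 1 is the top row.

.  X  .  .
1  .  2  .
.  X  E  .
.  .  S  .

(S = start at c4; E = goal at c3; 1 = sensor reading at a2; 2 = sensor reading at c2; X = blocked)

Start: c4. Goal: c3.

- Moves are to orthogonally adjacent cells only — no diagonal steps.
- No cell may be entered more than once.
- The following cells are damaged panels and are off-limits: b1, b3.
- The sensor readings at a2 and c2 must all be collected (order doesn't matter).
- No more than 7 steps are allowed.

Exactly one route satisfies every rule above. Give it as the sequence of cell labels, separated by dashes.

Any route must reach a2 and c2 and still end at c3 within 7 moves, so the order of the required stops is forced.
Route from c4: 2× left (reaching a4), 2× up (reaching a2), 2× right (reaching c2), down to c3 — 7 moves in all.
Check: all required cells visited; 7 ≤ 7 moves.

c4 - b4 - a4 - a3 - a2 - b2 - c2 - c3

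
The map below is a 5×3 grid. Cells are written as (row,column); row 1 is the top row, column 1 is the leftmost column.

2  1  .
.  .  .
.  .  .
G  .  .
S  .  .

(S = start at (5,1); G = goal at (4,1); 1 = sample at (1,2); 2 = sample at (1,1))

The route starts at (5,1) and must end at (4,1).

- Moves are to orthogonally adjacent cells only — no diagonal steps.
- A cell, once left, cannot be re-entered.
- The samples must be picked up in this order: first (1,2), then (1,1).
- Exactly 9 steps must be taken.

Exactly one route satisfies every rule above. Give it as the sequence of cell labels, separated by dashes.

The waypoints must appear in the order (1,2), (1,1), with no cell reused.
Route from (5,1): right 1 to (5,2), up 4 to (1,2), left 1 to (1,1), down 3 to (4,1) — 9 moves in all.
Check: order respected (1 at step 5, 2 at step 6); 9 moves as required.

(5,1) - (5,2) - (4,2) - (3,2) - (2,2) - (1,2) - (1,1) - (2,1) - (3,1) - (4,1)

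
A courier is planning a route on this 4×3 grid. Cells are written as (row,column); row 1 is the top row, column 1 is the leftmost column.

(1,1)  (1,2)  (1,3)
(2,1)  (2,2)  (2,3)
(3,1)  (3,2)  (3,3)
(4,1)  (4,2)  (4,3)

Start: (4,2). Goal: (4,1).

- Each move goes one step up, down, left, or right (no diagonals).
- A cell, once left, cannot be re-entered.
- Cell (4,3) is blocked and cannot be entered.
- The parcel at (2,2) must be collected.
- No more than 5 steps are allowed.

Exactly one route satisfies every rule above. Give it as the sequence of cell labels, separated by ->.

The budget equals the shortest possible length, so every move has to be on a shortest route through the required cells.
Route from (4,2): up 2 to (2,2), left 1 to (2,1), down 2 to (4,1) — 5 moves in all.
Check: all required cells visited; 5 ≤ 5 moves.

(4,2) -> (3,2) -> (2,2) -> (2,1) -> (3,1) -> (4,1)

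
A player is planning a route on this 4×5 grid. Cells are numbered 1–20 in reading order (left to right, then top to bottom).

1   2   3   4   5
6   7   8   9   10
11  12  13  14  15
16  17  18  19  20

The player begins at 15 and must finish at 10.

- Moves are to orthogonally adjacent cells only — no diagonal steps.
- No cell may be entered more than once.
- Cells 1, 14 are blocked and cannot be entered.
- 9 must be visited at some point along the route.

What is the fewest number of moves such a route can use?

7

Any route passes through 9 somewhere between 15 and 10. Summing Manhattan distances along the two legs (15 → 9 → 10) gives a lower bound of 2 + 1 = 3 moves.
The shortest route satisfying every rule uses 7 moves: 15 → 20 → 19 → 18 → 13 → 8 → 9 → 10.
The no-revisit rule (legs can't share cells) pushes the minimum above the 3-move bound; an exhaustive check rules out every length from 3 to 6 (on a 4-connected grid the length of any start-to-goal walk has the same parity as the Manhattan bound, so only lengths 3, 5, 7, … need checking), leaving 7 as the minimum.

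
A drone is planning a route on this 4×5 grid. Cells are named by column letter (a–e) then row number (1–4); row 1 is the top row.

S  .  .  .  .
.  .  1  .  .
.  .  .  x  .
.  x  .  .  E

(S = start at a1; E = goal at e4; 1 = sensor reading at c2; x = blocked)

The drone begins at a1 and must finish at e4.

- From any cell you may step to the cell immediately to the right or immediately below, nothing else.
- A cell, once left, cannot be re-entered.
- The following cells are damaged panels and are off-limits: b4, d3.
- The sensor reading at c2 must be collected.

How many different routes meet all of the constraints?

6

A right/down-only route from a1 to e4 makes exactly 3 down-moves and 4 right-moves in some order.
With no other constraints that would be C(7,3) = 35 routes.
Split at c2 and multiply the segment counts (each segment already excludes blocked cells): a1→c2: 3; c2→e4: 2; product = 6.
That gives 6 routes.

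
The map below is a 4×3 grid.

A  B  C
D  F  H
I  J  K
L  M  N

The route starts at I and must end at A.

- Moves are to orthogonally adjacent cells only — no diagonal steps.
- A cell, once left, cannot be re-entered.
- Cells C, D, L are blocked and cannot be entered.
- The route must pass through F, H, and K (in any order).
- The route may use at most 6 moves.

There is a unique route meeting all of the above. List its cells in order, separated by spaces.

I J K H F B A

The budget equals the shortest possible length, so every move has to be on a shortest route through the required cells.
Route from I: right 2 to K, up 1 to H, left 1 to F, up 1 to B, left 1 to A — 6 moves in all.
Check: all required cells visited; 6 ≤ 6 moves.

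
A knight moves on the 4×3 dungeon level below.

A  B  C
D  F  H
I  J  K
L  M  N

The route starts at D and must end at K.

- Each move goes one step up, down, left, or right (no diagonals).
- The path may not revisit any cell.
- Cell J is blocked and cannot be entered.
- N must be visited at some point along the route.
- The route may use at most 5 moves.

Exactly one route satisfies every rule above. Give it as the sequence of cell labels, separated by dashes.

The budget equals the shortest possible length, so every move has to be on a shortest route through the required cells.
Route from D: down 2 to L, right 2 to N, up 1 to K — 5 moves in all.
Check: all required cells visited; 5 ≤ 5 moves.

D - I - L - M - N - K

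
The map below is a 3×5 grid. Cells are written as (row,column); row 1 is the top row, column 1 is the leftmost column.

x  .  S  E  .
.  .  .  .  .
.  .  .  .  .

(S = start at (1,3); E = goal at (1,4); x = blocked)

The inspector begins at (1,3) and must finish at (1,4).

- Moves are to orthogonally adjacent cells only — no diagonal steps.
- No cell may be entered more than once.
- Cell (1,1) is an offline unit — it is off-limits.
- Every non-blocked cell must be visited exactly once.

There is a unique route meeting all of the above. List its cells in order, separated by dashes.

(1,3) - (1,2) - (2,2) - (2,1) - (3,1) - (3,2) - (3,3) - (2,3) - (2,4) - (3,4) - (3,5) - (2,5) - (1,5) - (1,4)

Need to visit all 14 open cells exactly once, starting at (1,3) and ending at (1,4).
Cell (3,1) has only two open neighbours ((2,1) and (3,2)), so the path must pass straight through it: one of those is the cell it's entered from and the other is where it exits.
Route from (1,3): left to (1,2), down to (2,2), left to (2,1), down to (3,1), 2× right (reaching (3,3)), up to (2,3), right to (2,4), down to (3,4), right to (3,5), 2× up (reaching (1,5)), left to (1,4) — 13 moves in all.
Check: all 14 open cells covered.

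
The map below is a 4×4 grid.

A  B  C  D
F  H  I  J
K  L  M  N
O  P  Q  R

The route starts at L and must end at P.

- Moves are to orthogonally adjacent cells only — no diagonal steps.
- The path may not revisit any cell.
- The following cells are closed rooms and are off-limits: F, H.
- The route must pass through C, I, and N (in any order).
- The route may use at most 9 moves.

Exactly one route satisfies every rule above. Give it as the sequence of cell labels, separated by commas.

L, M, I, C, D, J, N, R, Q, P

The 9-move cap with required stops at C, I, N leaves no slack for detours.
Route from L: right 1 to M, up 2 to C, right 1 to D, down 3 to R, left 2 to P — 9 moves in all.
Check: all required cells visited; 9 ≤ 9 moves.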